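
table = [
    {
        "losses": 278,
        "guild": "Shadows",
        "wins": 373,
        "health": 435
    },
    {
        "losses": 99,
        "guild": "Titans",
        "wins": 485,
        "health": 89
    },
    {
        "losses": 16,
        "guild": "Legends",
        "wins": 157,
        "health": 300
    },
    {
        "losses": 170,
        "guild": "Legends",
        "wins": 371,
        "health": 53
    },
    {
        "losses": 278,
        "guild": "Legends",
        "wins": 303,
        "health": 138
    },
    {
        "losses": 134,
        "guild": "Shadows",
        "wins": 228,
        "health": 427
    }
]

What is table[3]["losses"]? 170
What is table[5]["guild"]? "Shadows"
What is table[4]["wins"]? 303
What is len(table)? 6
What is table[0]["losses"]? 278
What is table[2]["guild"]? "Legends"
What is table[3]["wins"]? 371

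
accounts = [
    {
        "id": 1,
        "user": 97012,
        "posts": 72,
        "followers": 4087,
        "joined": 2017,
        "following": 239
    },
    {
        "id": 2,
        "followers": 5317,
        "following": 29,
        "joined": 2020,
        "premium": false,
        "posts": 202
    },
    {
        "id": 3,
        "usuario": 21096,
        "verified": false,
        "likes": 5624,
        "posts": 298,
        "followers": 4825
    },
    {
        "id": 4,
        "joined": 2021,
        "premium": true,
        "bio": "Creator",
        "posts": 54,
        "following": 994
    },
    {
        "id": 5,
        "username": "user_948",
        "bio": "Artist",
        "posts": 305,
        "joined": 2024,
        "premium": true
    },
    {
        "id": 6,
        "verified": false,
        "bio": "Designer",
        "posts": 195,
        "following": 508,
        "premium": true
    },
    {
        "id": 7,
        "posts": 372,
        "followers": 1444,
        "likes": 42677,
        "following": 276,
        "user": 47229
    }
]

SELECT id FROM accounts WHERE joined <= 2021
[1, 2, 4]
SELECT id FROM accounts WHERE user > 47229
[1]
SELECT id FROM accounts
[1, 2, 3, 4, 5, 6, 7]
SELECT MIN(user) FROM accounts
47229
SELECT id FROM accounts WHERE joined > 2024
[]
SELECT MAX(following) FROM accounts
994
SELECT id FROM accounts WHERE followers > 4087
[2, 3]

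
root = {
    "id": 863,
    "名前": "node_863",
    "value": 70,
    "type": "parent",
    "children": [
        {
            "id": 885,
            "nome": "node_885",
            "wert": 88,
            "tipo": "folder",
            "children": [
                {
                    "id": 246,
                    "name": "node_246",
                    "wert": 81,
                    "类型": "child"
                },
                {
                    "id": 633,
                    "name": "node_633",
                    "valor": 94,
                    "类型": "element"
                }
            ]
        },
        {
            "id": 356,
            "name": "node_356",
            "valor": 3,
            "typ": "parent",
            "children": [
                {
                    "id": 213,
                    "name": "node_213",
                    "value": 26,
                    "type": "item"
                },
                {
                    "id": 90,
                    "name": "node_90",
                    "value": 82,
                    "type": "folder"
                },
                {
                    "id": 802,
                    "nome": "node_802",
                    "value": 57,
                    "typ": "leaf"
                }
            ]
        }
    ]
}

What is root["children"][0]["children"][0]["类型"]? "child"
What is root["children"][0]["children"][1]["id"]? 633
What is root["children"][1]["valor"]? 3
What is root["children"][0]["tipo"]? "folder"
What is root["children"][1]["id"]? 356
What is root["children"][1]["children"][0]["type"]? "item"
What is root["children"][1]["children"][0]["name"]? "node_213"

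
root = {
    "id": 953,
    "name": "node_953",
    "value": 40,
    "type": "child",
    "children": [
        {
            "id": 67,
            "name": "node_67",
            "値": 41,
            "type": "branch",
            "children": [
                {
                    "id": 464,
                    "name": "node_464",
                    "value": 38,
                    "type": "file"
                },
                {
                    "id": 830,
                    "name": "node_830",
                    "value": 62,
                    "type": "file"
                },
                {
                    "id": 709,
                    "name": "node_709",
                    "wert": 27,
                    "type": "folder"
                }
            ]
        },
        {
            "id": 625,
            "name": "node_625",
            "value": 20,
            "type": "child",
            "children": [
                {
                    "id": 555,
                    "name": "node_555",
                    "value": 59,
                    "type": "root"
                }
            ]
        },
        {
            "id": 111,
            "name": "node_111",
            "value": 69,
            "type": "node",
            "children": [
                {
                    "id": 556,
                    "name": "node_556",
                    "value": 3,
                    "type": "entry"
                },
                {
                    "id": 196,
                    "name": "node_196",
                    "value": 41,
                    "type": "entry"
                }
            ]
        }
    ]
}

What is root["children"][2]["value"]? 69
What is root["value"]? 40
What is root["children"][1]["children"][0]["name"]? "node_555"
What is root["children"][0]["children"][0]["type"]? "file"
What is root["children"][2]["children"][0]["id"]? 556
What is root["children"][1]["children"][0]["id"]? 555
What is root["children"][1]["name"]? "node_625"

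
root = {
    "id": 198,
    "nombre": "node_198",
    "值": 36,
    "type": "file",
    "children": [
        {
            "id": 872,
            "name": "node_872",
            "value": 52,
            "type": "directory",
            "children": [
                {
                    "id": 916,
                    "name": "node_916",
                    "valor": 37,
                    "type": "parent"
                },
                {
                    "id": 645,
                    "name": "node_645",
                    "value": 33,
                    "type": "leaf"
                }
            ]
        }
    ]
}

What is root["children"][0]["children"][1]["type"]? "leaf"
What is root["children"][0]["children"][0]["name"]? "node_916"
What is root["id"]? 198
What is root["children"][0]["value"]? 52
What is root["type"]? "file"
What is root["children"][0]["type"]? "directory"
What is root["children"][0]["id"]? 872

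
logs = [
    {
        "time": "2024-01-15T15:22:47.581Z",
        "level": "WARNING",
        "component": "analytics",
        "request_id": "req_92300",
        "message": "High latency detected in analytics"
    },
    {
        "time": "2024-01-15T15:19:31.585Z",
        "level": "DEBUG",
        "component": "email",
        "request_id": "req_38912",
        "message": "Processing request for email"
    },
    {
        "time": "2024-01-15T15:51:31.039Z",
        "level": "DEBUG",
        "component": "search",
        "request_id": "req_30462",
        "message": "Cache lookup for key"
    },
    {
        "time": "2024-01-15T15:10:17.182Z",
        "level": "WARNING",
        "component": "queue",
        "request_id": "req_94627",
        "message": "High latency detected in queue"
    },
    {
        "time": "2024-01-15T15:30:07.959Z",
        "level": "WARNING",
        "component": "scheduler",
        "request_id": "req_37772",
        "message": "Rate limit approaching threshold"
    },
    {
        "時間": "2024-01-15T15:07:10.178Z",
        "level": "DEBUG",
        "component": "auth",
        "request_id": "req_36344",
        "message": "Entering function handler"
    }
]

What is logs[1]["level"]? "DEBUG"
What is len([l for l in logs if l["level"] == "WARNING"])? 3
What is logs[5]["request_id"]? "req_36344"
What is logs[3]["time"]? "2024-01-15T15:10:17.182Z"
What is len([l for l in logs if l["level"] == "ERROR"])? 0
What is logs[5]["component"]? "auth"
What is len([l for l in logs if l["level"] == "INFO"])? 0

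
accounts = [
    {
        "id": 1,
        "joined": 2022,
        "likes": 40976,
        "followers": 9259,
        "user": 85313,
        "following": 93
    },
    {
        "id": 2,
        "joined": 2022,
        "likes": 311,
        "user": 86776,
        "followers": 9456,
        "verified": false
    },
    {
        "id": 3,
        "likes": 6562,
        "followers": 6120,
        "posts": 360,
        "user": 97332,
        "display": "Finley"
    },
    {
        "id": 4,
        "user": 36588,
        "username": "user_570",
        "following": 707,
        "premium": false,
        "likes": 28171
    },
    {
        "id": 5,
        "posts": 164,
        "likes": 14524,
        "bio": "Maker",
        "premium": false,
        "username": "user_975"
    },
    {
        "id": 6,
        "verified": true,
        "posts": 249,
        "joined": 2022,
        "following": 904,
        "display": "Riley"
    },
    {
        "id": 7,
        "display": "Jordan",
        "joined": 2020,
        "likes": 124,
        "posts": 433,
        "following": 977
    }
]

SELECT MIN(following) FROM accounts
93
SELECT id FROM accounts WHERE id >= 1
[1, 2, 3, 4, 5, 6, 7]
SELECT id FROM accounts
[1, 2, 3, 4, 5, 6, 7]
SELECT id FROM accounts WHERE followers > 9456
[]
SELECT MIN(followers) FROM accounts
6120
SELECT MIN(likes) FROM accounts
124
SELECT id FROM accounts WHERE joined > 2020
[1, 2, 6]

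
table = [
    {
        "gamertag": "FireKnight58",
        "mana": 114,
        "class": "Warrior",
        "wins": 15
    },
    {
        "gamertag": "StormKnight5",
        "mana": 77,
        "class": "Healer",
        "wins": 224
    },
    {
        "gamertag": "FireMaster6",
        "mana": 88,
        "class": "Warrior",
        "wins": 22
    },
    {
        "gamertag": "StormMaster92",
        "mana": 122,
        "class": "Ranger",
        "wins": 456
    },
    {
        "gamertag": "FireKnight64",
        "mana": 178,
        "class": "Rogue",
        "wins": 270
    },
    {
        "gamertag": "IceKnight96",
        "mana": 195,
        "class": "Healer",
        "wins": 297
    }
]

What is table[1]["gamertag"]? "StormKnight5"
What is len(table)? 6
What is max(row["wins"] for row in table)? 456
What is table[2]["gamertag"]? "FireMaster6"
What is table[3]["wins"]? 456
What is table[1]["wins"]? 224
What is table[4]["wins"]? 270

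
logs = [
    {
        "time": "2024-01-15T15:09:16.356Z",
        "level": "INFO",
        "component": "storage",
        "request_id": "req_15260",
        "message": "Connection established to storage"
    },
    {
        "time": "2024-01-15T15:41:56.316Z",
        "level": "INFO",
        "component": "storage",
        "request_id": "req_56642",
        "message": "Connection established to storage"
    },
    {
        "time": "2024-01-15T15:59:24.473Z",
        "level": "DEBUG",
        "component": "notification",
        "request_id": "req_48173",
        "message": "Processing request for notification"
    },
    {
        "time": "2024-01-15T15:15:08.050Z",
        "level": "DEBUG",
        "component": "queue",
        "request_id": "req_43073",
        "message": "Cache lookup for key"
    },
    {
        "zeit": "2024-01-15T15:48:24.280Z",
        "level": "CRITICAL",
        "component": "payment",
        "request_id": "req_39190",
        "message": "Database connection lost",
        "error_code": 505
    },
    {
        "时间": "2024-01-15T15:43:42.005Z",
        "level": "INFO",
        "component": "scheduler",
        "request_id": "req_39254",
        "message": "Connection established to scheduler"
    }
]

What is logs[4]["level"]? "CRITICAL"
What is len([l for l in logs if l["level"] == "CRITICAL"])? 1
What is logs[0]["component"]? "storage"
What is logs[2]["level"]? "DEBUG"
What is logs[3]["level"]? "DEBUG"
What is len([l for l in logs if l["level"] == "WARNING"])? 0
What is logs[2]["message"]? "Processing request for notification"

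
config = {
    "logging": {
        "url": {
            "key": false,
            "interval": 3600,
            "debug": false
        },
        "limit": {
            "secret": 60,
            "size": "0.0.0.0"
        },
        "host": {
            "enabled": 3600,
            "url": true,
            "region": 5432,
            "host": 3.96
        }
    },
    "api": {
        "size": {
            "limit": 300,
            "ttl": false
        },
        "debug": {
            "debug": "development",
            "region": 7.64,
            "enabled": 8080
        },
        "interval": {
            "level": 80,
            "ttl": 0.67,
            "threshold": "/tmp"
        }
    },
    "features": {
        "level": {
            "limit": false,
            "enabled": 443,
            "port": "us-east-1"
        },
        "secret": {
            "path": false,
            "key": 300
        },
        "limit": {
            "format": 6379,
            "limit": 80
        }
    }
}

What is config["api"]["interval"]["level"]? 80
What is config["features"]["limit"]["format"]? 6379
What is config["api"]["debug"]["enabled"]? 8080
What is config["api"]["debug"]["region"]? 7.64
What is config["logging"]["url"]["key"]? False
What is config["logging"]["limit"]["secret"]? 60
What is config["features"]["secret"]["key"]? 300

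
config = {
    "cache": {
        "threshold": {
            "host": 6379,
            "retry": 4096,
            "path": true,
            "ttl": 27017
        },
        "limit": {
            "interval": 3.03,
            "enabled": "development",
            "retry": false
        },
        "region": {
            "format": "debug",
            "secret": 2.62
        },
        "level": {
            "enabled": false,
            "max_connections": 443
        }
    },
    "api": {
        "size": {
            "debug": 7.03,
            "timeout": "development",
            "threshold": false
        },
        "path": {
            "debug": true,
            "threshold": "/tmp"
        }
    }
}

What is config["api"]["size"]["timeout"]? "development"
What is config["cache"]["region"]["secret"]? 2.62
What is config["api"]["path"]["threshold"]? "/tmp"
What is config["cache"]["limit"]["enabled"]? "development"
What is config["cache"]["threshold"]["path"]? True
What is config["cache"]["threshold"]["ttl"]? 27017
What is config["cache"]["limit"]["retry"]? False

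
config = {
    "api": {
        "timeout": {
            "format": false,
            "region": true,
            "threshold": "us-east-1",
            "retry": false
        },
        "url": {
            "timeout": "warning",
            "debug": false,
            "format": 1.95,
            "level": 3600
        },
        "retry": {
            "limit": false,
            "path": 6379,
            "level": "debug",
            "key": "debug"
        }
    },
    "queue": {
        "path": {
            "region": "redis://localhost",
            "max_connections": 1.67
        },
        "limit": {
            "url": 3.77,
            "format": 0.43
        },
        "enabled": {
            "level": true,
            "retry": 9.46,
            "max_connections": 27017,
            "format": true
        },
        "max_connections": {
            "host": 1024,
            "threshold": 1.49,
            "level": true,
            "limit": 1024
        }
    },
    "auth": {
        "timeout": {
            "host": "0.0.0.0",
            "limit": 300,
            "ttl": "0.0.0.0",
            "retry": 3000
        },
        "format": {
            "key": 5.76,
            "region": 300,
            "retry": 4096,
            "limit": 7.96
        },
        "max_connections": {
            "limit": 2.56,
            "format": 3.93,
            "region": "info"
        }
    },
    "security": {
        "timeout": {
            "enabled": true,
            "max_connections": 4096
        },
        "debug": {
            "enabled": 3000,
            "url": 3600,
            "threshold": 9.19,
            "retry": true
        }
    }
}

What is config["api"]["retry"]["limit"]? False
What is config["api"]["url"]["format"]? 1.95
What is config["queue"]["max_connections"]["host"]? 1024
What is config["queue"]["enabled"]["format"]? True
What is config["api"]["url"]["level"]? 3600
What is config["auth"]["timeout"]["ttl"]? "0.0.0.0"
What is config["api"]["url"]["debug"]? False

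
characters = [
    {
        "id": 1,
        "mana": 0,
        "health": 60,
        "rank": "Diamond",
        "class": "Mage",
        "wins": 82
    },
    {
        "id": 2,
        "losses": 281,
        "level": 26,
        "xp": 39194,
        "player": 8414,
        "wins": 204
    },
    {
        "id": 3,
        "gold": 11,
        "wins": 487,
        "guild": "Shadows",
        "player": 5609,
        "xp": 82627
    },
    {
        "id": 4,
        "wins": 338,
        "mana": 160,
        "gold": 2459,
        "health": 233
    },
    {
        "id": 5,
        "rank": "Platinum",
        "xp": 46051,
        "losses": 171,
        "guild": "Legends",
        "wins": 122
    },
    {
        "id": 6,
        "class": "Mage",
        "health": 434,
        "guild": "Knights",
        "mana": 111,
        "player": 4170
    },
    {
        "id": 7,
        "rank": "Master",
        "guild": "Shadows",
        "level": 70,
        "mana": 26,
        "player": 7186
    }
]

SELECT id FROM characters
[1, 2, 3, 4, 5, 6, 7]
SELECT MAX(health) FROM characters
434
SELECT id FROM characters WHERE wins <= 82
[1]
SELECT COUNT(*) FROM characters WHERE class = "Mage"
2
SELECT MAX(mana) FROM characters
160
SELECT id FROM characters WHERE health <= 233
[1, 4]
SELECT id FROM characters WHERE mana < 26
[1]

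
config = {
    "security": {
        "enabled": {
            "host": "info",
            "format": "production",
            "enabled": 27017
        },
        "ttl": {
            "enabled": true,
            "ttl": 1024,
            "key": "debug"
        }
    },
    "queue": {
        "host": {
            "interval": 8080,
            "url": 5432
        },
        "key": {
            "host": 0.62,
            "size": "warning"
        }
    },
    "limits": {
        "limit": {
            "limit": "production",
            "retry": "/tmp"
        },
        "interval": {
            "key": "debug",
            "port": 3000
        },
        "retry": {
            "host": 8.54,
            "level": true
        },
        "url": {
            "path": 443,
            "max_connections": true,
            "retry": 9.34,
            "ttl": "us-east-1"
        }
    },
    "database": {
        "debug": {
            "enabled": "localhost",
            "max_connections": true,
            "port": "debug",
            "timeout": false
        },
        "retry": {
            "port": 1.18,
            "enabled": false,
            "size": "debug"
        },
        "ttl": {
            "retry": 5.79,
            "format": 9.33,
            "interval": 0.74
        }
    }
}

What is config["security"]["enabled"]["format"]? "production"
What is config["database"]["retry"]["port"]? 1.18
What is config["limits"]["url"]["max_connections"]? True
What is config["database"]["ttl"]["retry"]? 5.79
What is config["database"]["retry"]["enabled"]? False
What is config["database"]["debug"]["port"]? "debug"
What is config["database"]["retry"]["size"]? "debug"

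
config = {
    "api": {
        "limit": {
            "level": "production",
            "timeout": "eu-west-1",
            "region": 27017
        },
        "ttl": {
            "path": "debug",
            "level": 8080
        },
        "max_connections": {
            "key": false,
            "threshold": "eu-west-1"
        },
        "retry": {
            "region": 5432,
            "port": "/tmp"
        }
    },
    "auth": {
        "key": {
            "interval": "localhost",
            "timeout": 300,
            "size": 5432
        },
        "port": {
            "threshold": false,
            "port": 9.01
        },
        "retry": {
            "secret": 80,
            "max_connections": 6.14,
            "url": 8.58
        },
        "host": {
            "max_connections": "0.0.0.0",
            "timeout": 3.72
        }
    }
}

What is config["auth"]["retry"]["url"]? 8.58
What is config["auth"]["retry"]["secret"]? 80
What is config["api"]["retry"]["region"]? 5432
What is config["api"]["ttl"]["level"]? 8080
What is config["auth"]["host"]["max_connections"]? "0.0.0.0"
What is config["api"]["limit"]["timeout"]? "eu-west-1"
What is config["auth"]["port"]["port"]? 9.01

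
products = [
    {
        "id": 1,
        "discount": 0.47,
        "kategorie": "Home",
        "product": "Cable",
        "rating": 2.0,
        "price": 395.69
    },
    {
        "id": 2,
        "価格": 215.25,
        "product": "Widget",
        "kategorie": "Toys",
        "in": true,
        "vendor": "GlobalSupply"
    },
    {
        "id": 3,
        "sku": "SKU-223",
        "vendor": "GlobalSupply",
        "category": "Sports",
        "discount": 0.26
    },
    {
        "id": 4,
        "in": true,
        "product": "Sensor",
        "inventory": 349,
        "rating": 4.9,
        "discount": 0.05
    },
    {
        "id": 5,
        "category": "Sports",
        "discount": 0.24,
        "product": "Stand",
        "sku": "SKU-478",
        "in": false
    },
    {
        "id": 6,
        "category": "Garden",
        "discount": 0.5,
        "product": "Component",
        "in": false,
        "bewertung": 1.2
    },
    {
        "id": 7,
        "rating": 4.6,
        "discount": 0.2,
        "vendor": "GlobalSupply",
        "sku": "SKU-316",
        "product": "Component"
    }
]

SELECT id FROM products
[1, 2, 3, 4, 5, 6, 7]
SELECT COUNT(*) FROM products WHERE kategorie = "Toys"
1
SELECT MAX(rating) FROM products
4.9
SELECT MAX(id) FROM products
7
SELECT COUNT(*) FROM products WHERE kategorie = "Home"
1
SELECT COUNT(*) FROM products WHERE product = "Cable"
1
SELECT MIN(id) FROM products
1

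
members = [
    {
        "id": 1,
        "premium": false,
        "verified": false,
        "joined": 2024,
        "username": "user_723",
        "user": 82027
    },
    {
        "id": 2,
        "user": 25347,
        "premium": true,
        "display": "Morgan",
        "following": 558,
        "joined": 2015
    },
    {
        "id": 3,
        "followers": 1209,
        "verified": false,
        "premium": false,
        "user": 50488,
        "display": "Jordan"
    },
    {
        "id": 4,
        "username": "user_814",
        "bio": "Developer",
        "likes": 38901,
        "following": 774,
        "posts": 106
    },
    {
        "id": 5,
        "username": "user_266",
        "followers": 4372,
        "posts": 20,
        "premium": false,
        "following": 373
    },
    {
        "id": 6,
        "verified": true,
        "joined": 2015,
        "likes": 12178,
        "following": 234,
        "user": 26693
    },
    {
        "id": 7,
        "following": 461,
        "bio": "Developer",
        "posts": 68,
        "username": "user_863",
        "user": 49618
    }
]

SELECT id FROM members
[1, 2, 3, 4, 5, 6, 7]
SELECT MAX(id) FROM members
7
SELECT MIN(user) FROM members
25347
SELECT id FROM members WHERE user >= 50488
[1, 3]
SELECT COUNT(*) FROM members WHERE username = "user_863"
1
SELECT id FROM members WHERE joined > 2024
[]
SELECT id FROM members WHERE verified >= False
[1, 3, 6]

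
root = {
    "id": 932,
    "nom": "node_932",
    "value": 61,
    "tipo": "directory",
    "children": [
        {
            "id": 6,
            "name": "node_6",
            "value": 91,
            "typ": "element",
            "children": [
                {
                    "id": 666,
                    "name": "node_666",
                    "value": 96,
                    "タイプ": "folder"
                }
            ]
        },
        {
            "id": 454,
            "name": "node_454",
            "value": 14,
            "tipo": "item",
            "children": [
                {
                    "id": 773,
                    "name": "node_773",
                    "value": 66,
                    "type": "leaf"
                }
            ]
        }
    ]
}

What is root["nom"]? "node_932"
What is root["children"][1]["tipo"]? "item"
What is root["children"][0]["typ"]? "element"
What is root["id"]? 932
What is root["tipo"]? "directory"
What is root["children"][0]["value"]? 91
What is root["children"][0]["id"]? 6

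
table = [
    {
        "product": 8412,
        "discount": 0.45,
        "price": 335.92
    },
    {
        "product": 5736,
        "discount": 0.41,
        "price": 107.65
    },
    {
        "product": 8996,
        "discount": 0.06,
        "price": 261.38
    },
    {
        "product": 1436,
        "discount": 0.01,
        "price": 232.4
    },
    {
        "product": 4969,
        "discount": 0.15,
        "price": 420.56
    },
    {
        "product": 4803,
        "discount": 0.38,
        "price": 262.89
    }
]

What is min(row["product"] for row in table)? 1436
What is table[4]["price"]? 420.56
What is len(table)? 6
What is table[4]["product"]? 4969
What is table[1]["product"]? 5736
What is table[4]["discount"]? 0.15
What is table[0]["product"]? 8412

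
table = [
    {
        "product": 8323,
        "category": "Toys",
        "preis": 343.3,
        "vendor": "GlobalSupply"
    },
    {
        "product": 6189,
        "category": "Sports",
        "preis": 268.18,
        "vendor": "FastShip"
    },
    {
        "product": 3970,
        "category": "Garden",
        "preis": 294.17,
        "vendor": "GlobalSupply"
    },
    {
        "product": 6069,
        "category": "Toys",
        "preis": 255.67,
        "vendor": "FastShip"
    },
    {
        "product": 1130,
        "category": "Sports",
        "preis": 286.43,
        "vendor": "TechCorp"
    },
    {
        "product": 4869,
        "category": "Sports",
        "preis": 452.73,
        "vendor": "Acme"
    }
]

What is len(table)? 6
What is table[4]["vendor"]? "TechCorp"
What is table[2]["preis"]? 294.17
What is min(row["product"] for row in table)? 1130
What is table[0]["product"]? 8323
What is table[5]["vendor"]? "Acme"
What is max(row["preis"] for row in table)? 452.73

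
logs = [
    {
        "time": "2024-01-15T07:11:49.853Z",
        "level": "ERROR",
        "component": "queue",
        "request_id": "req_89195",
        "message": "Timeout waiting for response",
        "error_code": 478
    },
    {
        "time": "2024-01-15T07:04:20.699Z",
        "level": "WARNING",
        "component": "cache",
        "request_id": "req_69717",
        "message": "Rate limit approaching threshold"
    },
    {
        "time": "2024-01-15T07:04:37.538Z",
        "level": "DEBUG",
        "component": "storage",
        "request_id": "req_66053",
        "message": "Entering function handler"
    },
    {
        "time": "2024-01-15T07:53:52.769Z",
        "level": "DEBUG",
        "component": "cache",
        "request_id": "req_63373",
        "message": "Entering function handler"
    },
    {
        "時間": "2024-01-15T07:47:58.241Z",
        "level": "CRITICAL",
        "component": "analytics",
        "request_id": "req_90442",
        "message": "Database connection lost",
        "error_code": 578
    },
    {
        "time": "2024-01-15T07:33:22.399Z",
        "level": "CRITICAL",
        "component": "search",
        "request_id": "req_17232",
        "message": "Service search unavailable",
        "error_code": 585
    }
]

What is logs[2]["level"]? "DEBUG"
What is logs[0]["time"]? "2024-01-15T07:11:49.853Z"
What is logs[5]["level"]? "CRITICAL"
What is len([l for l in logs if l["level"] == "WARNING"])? 1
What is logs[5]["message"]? "Service search unavailable"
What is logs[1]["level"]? "WARNING"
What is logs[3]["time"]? "2024-01-15T07:53:52.769Z"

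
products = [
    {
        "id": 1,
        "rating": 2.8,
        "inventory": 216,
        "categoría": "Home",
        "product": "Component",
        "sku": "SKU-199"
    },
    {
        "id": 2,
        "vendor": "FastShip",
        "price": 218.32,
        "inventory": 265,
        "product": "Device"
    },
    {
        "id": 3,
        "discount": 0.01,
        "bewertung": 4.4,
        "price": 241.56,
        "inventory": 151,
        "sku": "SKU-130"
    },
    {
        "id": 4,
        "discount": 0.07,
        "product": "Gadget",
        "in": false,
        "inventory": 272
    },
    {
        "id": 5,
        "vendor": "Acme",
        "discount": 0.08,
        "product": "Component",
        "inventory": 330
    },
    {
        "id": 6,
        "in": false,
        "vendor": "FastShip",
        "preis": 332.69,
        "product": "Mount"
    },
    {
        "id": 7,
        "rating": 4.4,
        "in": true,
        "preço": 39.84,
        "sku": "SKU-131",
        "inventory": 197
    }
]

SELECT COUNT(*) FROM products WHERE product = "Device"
1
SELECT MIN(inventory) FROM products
151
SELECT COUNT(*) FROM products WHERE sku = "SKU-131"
1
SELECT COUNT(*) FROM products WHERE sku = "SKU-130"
1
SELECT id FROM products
[1, 2, 3, 4, 5, 6, 7]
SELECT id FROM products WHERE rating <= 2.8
[1]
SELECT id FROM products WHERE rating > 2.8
[7]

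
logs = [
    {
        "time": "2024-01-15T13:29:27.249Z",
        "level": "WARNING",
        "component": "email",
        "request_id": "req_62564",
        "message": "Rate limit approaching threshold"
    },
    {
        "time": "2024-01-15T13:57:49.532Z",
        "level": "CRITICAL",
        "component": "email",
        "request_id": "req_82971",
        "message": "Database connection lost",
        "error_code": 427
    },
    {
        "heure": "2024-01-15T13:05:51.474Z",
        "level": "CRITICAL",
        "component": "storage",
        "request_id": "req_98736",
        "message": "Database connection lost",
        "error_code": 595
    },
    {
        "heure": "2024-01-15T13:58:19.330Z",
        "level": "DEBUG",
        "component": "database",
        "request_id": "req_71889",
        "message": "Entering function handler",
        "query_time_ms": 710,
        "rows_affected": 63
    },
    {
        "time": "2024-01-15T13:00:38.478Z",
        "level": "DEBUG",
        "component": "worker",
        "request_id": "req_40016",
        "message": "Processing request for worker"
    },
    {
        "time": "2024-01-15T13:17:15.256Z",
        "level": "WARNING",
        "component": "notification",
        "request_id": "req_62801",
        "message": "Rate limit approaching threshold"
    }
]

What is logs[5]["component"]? "notification"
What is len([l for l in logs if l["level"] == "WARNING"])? 2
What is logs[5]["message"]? "Rate limit approaching threshold"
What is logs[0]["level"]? "WARNING"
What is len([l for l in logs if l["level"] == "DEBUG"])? 2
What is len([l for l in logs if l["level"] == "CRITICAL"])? 2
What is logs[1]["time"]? "2024-01-15T13:57:49.532Z"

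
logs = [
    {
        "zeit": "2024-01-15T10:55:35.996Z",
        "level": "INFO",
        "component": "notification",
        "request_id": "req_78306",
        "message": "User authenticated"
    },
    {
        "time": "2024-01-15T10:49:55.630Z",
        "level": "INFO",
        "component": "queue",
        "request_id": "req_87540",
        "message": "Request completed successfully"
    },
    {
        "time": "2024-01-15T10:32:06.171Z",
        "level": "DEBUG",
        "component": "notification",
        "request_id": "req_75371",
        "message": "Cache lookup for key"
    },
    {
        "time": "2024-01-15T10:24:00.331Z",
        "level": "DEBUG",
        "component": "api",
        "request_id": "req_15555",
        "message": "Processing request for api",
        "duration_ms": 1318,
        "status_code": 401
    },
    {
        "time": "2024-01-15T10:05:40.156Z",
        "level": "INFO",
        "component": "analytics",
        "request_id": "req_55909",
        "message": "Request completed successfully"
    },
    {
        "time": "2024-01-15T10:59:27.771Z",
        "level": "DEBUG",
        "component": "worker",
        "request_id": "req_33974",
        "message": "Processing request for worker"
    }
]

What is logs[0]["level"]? "INFO"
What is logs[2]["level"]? "DEBUG"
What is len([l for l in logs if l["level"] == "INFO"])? 3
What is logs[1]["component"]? "queue"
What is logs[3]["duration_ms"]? 1318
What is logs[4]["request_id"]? "req_55909"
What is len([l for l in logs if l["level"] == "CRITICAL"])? 0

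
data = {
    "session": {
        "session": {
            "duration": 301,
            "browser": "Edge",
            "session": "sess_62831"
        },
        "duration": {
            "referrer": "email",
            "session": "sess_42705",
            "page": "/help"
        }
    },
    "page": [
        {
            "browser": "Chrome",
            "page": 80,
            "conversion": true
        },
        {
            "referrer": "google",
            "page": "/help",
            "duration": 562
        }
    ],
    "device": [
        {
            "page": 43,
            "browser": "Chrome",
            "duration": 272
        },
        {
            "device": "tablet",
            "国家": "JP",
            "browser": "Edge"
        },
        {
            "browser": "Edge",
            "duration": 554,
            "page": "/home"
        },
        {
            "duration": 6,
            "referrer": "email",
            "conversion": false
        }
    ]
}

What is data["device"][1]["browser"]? "Edge"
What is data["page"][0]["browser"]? "Chrome"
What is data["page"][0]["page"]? 80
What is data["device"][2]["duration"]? 554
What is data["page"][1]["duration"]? 562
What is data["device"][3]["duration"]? 6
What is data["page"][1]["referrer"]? "google"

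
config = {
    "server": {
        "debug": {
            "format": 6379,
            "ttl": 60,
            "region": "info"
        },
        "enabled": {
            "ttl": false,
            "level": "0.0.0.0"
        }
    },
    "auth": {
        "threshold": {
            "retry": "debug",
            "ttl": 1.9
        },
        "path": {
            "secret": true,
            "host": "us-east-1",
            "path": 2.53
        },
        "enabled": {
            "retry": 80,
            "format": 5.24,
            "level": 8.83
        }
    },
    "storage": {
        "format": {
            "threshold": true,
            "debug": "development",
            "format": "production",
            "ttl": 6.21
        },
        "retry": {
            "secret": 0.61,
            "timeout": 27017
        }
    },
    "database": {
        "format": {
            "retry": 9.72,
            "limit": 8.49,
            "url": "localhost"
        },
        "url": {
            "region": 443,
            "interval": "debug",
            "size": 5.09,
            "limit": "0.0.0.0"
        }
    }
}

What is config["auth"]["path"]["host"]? "us-east-1"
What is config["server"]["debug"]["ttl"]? 60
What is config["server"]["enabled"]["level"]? "0.0.0.0"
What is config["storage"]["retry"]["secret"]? 0.61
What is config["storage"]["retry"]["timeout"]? 27017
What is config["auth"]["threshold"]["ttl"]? 1.9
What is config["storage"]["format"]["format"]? "production"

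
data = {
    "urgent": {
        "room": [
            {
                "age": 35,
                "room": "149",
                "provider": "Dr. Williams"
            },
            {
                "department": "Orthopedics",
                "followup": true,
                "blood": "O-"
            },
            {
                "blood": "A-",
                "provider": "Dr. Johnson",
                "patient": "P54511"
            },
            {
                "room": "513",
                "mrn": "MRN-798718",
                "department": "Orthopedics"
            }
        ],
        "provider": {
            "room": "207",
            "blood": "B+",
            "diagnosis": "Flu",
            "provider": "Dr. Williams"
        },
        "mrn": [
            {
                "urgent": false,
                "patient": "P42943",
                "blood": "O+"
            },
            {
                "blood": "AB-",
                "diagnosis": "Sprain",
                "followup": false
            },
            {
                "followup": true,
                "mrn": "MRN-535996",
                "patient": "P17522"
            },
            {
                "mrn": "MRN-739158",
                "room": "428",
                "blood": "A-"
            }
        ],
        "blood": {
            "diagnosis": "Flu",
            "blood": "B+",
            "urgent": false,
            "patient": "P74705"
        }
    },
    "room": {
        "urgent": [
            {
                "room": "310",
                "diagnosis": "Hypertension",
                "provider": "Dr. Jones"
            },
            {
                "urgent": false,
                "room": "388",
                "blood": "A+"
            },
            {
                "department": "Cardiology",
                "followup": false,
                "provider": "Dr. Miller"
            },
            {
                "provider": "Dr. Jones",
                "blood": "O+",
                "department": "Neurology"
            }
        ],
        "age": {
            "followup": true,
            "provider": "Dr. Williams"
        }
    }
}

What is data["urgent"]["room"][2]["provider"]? "Dr. Johnson"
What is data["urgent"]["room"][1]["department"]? "Orthopedics"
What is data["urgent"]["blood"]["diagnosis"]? "Flu"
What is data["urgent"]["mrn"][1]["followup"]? False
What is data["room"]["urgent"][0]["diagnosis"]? "Hypertension"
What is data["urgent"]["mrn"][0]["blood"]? "O+"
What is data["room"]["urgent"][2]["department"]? "Cardiology"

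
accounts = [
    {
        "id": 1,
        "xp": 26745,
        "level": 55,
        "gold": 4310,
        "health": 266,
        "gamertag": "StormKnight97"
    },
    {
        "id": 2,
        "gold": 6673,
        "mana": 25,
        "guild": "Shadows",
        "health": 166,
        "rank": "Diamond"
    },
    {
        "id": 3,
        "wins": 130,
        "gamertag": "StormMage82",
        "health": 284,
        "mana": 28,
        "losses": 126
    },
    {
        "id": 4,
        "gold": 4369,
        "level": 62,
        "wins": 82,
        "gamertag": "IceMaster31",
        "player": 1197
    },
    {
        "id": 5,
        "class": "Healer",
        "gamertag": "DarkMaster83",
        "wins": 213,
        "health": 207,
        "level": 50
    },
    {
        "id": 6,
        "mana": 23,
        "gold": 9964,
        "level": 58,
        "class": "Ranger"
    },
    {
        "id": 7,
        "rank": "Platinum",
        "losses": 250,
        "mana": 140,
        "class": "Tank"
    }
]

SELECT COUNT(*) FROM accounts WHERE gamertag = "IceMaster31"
1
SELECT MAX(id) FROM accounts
7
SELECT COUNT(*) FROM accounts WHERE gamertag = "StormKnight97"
1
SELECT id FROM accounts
[1, 2, 3, 4, 5, 6, 7]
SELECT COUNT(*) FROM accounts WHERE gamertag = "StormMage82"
1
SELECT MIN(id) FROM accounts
1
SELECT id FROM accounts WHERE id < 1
[]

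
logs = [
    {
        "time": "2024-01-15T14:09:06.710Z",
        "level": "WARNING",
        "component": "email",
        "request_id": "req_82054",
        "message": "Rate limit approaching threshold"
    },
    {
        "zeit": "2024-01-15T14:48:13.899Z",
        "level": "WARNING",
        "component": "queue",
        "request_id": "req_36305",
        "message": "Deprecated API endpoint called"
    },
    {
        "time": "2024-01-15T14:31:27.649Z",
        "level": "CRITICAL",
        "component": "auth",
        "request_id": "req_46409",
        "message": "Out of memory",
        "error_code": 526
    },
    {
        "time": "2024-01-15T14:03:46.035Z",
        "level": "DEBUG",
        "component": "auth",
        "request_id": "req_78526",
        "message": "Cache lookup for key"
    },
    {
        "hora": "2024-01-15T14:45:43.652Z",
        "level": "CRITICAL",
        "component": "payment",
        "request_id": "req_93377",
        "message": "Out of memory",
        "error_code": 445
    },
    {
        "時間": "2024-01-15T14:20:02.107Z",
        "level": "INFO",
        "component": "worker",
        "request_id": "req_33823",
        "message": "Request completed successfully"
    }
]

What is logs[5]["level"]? "INFO"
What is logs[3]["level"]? "DEBUG"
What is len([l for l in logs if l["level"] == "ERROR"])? 0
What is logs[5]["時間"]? "2024-01-15T14:20:02.107Z"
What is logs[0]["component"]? "email"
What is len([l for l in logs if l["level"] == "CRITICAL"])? 2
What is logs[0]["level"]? "WARNING"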